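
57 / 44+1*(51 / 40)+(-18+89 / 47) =-279923 / 20680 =-13.54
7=7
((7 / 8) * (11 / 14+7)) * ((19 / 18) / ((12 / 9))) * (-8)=-2071 / 48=-43.15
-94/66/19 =-0.07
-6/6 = -1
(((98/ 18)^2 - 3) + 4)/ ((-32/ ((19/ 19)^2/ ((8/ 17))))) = -21097/ 10368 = -2.03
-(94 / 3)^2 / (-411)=8836 / 3699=2.39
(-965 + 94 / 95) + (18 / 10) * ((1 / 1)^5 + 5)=-18111 / 19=-953.21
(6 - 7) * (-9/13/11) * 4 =36/143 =0.25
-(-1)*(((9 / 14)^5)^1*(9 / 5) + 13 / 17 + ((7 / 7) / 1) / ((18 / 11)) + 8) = 3938853113 / 411435360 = 9.57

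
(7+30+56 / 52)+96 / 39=527 / 13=40.54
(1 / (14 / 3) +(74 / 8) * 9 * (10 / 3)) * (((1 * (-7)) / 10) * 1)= -972 / 5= -194.40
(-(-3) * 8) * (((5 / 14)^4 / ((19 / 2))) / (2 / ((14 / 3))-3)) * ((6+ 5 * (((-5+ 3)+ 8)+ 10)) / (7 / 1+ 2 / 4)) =-10750 / 58653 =-0.18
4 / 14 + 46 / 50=211 / 175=1.21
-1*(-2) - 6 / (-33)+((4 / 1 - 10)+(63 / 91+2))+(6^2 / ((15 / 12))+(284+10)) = 321.67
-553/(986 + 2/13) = -7189/12820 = -0.56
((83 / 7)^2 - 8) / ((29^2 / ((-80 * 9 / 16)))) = -292365 / 41209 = -7.09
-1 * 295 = -295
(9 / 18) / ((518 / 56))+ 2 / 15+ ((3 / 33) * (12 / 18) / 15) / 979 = 0.19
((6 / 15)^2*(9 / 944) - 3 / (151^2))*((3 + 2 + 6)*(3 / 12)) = 2062599 / 538103600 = 0.00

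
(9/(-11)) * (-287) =2583/11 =234.82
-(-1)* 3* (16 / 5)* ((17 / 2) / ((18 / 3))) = 68 / 5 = 13.60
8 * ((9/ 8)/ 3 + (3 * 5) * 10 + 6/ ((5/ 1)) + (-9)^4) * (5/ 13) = 268503/ 13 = 20654.08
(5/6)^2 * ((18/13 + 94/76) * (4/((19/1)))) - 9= -727891/84474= -8.62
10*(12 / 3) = 40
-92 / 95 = -0.97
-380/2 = -190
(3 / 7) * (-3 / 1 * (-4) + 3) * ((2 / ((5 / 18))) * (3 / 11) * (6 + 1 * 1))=972 / 11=88.36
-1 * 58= -58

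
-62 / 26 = -31 / 13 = -2.38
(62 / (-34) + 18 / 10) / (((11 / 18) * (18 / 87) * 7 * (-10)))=87 / 32725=0.00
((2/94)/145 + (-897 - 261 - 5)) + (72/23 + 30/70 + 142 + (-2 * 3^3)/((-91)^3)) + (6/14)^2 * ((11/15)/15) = -600887518652004/590592431975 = -1017.43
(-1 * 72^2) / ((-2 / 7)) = 18144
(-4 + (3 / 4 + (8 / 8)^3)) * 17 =-153 / 4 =-38.25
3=3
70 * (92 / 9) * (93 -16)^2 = 38182760 / 9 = 4242528.89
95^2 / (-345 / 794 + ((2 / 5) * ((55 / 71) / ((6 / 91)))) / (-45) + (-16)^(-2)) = -8791638048000 / 521201987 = -16868.01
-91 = -91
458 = 458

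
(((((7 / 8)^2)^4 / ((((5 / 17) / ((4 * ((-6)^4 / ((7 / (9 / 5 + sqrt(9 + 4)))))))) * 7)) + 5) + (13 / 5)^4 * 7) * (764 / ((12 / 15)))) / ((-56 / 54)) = -462477000556341 / 917504000 - 119349683523 * sqrt(13) / 1048576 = -914446.40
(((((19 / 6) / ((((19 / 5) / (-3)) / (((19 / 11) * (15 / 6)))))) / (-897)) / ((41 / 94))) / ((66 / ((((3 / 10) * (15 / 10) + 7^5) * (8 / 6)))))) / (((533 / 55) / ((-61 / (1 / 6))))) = -41616010175 / 117612846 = -353.84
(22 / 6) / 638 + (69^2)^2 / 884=1972039969 / 76908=25641.55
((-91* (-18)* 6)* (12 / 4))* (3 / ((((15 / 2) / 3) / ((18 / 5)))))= 3184272 / 25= 127370.88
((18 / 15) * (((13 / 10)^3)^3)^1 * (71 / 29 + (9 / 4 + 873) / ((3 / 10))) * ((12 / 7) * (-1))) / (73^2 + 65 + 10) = -16163515802818449 / 1371265000000000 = -11.79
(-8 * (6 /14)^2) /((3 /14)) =-48 /7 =-6.86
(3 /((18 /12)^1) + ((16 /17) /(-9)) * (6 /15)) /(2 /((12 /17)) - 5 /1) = -0.90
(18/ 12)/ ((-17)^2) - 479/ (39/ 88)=-24363739/ 22542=-1080.82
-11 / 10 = -1.10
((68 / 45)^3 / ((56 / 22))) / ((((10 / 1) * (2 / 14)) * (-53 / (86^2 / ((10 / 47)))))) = -75143981264 / 120740625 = -622.36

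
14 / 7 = 2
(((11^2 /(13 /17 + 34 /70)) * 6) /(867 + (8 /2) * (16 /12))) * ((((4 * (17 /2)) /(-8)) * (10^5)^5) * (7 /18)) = -2677314062500000000000000000000 /243381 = -11000505637251880795953670.00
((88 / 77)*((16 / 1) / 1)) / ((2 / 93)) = 5952 / 7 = 850.29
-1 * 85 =-85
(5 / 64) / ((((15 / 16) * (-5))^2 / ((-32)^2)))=4096 / 1125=3.64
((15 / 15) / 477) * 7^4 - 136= -130.97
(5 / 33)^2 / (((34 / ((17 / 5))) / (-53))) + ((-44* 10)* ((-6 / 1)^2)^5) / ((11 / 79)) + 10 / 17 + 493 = -7074673180669067 / 37026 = -191073115666.53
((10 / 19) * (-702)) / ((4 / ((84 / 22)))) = -73710 / 209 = -352.68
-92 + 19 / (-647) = -59543 / 647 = -92.03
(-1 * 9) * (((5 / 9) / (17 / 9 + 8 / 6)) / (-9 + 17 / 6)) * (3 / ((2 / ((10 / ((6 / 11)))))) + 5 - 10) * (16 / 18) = 5400 / 1073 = 5.03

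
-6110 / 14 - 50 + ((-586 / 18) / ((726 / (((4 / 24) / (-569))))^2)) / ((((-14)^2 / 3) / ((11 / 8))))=-1277891493228726053 / 2627089707078144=-486.43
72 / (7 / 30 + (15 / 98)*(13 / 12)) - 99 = 191007 / 2347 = 81.38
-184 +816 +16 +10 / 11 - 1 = 7127 / 11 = 647.91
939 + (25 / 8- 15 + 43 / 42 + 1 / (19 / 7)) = 2963827 / 3192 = 928.52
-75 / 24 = -3.12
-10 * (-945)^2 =-8930250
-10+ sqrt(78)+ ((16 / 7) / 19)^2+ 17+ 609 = sqrt(78)+ 10896680 / 17689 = 624.85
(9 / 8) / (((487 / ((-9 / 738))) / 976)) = -549 / 19967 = -0.03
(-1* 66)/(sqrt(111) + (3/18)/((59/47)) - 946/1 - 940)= 0.04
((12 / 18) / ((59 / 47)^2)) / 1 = 4418 / 10443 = 0.42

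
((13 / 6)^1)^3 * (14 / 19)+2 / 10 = 78947 / 10260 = 7.69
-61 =-61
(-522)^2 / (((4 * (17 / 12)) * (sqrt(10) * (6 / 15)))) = 204363 * sqrt(10) / 17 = 38014.86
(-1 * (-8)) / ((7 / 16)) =128 / 7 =18.29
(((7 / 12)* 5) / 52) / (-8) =-35 / 4992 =-0.01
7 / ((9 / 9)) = 7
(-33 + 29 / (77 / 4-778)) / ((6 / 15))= -100271 / 1214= -82.60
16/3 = 5.33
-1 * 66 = -66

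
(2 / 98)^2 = 1 / 2401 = 0.00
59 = 59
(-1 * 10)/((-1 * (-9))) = -10/9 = -1.11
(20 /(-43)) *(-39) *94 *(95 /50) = 139308 /43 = 3239.72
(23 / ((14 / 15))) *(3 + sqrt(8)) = 345 *sqrt(2) / 7 + 1035 / 14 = 143.63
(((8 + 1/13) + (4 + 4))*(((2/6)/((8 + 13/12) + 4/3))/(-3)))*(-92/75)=76912/365625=0.21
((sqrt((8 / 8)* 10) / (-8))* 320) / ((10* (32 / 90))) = -45* sqrt(10) / 4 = -35.58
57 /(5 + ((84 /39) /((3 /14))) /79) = 175617 /15797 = 11.12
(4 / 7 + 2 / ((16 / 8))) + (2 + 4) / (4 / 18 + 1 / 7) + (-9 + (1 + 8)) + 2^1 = 20.01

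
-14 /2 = -7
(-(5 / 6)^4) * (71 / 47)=-44375 / 60912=-0.73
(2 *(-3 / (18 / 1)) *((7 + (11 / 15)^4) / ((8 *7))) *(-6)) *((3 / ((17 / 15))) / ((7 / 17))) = 92254 / 55125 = 1.67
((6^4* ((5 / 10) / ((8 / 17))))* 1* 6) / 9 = 918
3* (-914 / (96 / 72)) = -4113 / 2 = -2056.50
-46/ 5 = -9.20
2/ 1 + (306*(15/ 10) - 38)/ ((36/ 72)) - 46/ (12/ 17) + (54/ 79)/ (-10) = 1845673/ 2370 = 778.76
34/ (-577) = -34/ 577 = -0.06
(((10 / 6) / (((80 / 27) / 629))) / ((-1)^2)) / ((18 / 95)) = 59755 / 32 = 1867.34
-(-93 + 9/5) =456/5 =91.20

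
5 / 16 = 0.31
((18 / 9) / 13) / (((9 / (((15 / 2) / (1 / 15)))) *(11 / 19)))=3.32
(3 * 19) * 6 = 342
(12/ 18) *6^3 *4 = 576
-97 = -97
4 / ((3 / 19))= 76 / 3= 25.33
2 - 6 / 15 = 8 / 5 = 1.60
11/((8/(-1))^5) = -11/32768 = -0.00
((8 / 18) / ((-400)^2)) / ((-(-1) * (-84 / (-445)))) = 89 / 6048000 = 0.00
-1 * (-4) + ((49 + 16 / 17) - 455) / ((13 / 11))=-74862 / 221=-338.74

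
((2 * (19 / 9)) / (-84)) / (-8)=19 / 3024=0.01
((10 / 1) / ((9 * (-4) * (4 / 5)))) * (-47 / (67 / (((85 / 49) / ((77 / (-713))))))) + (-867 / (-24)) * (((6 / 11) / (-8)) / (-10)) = -2669114257 / 728038080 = -3.67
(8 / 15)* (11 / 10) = 44 / 75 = 0.59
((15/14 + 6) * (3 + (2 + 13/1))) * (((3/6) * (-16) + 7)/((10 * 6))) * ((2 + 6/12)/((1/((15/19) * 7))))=-4455/152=-29.31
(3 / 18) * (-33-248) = -281 / 6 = -46.83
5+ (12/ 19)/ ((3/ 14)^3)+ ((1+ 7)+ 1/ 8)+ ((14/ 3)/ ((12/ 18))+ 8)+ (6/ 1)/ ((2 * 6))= 126967/ 1368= 92.81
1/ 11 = 0.09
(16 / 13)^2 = 256 / 169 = 1.51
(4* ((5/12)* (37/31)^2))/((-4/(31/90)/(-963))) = 146483/744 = 196.89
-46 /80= -23 /40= -0.58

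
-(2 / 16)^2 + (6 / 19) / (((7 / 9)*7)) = 2525 / 59584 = 0.04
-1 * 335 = -335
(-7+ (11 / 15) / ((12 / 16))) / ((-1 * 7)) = 271 / 315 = 0.86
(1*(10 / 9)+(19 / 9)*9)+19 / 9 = 200 / 9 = 22.22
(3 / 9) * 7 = 7 / 3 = 2.33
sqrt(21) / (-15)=-sqrt(21) / 15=-0.31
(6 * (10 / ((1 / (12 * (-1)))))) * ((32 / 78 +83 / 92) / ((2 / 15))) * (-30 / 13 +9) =-184357350 / 3887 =-47429.21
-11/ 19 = -0.58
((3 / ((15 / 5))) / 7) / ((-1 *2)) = -1 / 14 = -0.07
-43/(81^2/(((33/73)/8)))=-473/1277208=-0.00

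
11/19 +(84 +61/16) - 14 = 22615/304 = 74.39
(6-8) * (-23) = 46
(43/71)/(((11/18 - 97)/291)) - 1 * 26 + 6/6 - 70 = -11927809/123185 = -96.83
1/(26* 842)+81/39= 2.08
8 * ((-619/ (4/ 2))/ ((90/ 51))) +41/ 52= -1093777/ 780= -1402.28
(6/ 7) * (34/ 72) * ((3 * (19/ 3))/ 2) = 323/ 84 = 3.85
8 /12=2 /3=0.67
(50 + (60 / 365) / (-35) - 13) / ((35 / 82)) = 7750886 / 89425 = 86.67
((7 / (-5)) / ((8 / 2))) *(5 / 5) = -7 / 20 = -0.35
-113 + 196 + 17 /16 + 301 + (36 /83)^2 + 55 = 48526185 /110224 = 440.25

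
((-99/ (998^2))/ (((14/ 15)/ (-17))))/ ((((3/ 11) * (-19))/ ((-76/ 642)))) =30855/ 746006996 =0.00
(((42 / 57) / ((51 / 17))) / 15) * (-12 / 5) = -56 / 1425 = -0.04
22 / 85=0.26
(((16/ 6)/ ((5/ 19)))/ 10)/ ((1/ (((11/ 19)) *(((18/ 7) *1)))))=264/ 175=1.51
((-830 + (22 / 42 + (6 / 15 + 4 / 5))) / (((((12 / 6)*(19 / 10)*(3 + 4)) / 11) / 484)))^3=-4556115892963748.61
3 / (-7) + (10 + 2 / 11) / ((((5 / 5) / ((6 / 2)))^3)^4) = 416649711 / 77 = 5411035.21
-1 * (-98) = 98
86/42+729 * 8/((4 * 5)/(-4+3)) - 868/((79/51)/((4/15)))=-3641341/8295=-438.98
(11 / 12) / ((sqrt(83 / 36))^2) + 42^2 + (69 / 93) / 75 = 340486534 / 192975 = 1764.41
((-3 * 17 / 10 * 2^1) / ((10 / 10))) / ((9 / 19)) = -323 / 15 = -21.53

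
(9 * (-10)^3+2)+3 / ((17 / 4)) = -152954 / 17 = -8997.29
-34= -34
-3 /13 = -0.23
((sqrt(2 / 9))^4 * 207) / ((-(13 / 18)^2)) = -3312 / 169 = -19.60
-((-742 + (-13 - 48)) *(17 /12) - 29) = 13999 /12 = 1166.58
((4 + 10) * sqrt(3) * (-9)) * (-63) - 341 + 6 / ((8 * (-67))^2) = -48983965 / 143648 + 7938 * sqrt(3) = 13408.02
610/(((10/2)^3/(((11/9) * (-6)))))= -2684/75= -35.79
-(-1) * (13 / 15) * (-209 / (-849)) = 2717 / 12735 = 0.21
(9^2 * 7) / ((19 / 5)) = 2835 / 19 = 149.21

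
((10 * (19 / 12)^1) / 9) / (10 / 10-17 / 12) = -38 / 9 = -4.22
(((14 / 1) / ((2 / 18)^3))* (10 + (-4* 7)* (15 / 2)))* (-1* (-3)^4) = 165337200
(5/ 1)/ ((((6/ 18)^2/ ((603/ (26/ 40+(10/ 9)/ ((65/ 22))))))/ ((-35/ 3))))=-105826500/ 343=-308532.07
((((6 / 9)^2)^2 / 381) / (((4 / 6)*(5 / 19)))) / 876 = 0.00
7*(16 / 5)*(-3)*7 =-2352 / 5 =-470.40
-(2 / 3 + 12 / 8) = -13 / 6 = -2.17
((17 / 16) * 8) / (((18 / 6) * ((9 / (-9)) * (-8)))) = 17 / 48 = 0.35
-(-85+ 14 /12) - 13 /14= 1741 /21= 82.90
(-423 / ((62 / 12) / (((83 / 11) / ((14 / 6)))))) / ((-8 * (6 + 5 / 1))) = 315981 / 105028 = 3.01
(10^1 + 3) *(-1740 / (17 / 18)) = -23950.59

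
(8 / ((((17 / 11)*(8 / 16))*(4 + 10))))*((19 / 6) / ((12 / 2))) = 418 / 1071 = 0.39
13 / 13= 1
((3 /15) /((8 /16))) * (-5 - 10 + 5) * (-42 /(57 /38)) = 112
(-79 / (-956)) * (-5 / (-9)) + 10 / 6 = 14735 / 8604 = 1.71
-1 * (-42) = 42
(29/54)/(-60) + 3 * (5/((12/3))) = 12121/3240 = 3.74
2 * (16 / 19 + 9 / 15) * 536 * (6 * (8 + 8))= 14098944 / 95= 148409.94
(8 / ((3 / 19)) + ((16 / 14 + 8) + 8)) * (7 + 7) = 2848 / 3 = 949.33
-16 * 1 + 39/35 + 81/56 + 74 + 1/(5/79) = 21381/280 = 76.36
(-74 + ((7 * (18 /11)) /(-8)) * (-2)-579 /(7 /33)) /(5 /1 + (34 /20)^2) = -21565450 /60753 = -354.97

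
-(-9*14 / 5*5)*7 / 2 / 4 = 441 / 4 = 110.25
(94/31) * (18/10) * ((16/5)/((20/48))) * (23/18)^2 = 68.44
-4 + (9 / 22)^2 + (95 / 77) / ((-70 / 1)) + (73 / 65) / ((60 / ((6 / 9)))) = -266224891 / 69369300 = -3.84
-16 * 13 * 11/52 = -44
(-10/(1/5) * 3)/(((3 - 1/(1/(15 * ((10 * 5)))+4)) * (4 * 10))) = -15005/11004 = -1.36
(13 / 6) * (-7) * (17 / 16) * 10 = -7735 / 48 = -161.15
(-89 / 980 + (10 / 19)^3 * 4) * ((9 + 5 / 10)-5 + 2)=3.20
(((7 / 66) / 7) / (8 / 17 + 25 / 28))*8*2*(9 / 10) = 5712 / 35695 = 0.16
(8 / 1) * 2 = 16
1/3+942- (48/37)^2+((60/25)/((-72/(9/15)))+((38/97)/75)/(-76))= 940.63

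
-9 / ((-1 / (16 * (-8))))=-1152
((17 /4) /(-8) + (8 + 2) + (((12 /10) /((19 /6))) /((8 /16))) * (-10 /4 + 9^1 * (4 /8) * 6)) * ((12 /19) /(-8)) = -255699 /115520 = -2.21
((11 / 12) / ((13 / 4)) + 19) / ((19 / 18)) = 4512 / 247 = 18.27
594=594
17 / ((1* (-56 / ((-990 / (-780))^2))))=-18513 / 37856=-0.49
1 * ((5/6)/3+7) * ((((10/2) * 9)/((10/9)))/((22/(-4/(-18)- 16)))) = -9301/44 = -211.39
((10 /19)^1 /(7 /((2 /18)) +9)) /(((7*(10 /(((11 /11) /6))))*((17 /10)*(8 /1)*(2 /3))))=5 /2604672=0.00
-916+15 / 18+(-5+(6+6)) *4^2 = -4819 / 6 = -803.17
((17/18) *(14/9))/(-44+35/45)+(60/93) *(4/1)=276391/108531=2.55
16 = 16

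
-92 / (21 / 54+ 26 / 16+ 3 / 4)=-6624 / 199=-33.29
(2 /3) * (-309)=-206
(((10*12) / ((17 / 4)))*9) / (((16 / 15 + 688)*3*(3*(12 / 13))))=975 / 21964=0.04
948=948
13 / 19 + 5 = 108 / 19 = 5.68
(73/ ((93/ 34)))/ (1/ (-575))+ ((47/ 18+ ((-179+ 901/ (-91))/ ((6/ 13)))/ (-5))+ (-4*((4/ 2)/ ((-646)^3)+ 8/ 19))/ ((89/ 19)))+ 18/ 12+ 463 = -4561656065958830/ 308280614481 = -14797.09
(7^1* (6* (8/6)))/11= 56/11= 5.09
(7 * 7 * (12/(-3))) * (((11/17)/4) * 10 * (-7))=37730/17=2219.41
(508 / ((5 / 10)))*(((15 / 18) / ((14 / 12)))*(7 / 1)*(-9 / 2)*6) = -137160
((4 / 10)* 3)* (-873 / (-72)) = 14.55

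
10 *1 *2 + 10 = 30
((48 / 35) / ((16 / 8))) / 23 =24 / 805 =0.03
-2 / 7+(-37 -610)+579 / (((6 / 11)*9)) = -66697 / 126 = -529.34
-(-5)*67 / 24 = 335 / 24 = 13.96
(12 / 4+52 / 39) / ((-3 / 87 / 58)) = -21866 / 3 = -7288.67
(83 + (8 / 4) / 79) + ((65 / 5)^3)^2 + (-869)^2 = 440982189 / 79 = 5582053.03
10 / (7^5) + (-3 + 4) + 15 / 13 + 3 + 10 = 3311109 / 218491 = 15.15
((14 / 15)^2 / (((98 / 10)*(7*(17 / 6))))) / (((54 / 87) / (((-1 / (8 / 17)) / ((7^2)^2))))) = -29 / 4537890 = -0.00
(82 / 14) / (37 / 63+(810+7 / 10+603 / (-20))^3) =2952000 / 239680510576253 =0.00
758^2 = 574564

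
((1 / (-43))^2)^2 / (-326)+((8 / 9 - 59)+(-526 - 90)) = -6761848207451 / 10030762134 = -674.11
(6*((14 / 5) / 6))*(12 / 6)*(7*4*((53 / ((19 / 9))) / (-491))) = -373968 / 46645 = -8.02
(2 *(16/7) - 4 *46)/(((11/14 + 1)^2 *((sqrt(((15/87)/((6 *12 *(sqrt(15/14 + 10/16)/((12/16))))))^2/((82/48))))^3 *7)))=-18326617294848 *sqrt(81795)/765625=-6845884743.43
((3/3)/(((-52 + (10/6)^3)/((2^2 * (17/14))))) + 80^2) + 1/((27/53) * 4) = 6188688965/966924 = 6400.39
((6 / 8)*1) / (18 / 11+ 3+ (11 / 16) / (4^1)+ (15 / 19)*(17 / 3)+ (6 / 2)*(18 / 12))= 3344 / 61449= 0.05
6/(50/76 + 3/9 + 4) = 684/569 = 1.20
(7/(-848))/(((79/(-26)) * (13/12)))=21/8374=0.00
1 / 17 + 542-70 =8025 / 17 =472.06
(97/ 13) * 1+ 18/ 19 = 2077/ 247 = 8.41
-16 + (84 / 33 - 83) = -1061 / 11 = -96.45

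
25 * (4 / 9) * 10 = 1000 / 9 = 111.11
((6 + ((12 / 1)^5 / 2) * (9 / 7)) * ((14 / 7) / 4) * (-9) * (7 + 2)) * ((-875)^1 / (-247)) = -5668916625 / 247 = -22951079.45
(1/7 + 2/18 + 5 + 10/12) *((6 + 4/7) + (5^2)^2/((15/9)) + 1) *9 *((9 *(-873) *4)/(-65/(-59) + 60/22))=-20947750002036/121765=-172034246.31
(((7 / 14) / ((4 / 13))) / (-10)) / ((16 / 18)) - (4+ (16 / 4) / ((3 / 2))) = -13151 / 1920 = -6.85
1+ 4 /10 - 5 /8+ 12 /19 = 1069 /760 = 1.41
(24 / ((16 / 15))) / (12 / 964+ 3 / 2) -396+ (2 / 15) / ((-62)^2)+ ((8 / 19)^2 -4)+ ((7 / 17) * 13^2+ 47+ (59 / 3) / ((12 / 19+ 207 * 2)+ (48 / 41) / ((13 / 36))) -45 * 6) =-538.31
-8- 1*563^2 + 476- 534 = -317035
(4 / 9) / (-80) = -1 / 180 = -0.01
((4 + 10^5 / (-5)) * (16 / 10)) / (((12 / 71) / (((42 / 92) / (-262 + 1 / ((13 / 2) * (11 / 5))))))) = 329.93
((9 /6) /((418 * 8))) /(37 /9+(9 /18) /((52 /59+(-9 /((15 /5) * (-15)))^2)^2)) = 5540643 /58055488304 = 0.00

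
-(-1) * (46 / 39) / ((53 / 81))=1242 / 689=1.80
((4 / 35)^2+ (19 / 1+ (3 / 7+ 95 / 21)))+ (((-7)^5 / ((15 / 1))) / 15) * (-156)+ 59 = 14376378 / 1225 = 11735.82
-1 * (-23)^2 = -529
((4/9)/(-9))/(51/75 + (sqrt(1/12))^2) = -400/6183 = -0.06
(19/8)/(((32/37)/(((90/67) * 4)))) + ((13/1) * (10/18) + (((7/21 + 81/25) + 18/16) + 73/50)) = 2714531/96480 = 28.14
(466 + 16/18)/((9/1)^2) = 4202/729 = 5.76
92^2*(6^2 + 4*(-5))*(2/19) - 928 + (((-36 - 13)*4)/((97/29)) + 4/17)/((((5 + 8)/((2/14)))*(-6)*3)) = 113992323992/8553363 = 13327.19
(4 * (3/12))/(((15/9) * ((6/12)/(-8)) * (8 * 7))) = -6/35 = -0.17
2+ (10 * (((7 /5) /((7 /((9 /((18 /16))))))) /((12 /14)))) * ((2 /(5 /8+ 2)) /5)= 218 /45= 4.84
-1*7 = -7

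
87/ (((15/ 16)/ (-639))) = -296496/ 5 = -59299.20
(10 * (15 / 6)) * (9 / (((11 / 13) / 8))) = 23400 / 11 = 2127.27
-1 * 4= -4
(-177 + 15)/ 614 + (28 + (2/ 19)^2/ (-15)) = 46107497/ 1662405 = 27.74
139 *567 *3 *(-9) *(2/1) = -4255902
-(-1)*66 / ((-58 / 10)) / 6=-55 / 29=-1.90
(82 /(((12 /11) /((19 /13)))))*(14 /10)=59983 /390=153.80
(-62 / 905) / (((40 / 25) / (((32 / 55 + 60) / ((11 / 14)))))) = -361522 / 109505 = -3.30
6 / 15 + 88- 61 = 137 / 5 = 27.40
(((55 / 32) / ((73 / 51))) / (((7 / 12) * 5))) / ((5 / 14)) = 1683 / 1460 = 1.15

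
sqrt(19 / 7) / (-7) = -sqrt(133) / 49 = -0.24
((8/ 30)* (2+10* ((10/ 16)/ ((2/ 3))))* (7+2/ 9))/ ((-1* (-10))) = 1183/ 540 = 2.19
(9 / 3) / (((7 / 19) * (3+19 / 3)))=171 / 196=0.87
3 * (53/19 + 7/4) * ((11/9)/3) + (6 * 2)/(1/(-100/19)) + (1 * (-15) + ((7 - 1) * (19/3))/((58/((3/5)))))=-2387479/33060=-72.22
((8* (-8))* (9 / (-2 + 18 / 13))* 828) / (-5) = -775008 / 5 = -155001.60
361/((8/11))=496.38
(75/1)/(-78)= -25/26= -0.96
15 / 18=5 / 6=0.83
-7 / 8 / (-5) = 7 / 40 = 0.18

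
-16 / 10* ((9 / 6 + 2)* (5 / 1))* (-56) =1568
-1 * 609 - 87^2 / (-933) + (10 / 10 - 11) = -189986 / 311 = -610.89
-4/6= -2/3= -0.67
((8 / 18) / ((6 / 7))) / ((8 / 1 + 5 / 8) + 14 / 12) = 112 / 2115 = 0.05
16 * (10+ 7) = 272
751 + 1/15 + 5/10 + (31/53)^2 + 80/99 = 2093237849/2780910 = 752.72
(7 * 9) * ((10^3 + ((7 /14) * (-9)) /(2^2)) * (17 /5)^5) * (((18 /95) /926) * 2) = 6433225821729 /549812500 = 11700.76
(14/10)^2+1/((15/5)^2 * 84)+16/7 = 4.25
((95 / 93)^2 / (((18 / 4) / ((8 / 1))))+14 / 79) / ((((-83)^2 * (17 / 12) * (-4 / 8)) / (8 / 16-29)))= 0.01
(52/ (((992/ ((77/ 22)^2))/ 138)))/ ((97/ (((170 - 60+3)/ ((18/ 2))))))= 1655563/ 144336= 11.47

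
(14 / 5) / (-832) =-7 / 2080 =-0.00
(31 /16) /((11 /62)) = 961 /88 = 10.92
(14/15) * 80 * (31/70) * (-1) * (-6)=992/5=198.40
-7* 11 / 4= -77 / 4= -19.25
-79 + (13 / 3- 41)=-115.67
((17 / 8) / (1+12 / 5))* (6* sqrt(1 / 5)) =3* sqrt(5) / 4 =1.68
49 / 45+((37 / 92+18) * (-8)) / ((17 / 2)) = -285581 / 17595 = -16.23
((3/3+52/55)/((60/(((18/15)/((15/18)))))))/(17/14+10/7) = 4494/254375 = 0.02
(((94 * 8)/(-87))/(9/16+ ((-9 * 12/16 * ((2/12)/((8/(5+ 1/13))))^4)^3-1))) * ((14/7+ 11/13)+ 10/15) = 812035659252759363542006628352/11700343469415543191944387551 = 69.40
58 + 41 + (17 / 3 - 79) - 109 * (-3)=1058 / 3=352.67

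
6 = 6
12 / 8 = 1.50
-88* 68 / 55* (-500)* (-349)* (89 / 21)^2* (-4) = 601539750400 / 441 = 1364035715.19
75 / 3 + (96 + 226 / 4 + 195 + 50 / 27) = 20215 / 54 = 374.35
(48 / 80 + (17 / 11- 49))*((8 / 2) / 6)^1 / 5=-6.25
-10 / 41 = -0.24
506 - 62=444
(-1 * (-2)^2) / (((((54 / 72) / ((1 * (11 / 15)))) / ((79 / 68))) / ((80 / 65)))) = -55616 / 9945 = -5.59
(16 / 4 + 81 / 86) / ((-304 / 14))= -2975 / 13072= -0.23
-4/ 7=-0.57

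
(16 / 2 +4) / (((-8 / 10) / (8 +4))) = -180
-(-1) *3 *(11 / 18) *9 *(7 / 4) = 231 / 8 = 28.88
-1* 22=-22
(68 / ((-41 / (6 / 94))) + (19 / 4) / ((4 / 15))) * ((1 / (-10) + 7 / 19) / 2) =27842481 / 11716160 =2.38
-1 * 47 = -47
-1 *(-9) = 9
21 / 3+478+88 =573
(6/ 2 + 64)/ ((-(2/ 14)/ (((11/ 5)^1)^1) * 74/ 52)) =-134134/ 185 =-725.05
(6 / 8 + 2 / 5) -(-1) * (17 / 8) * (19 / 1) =1661 / 40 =41.52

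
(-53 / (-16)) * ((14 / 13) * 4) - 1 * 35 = -20.73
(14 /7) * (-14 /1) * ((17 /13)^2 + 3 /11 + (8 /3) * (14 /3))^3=-393797246774259104 /4683447945891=-84082.76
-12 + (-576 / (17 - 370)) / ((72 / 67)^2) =-33635 / 3177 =-10.59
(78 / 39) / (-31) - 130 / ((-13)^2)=-336 / 403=-0.83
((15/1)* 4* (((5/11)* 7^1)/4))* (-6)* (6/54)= -31.82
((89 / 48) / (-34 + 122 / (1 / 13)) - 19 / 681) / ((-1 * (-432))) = -150535 / 2435125248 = -0.00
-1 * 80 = -80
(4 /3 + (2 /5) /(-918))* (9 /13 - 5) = -171304 /29835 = -5.74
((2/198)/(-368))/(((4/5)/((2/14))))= -5/1020096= -0.00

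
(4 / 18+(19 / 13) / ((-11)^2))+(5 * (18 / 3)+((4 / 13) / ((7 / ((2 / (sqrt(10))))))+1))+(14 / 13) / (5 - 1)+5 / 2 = 4 * sqrt(10) / 455+481388 / 14157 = 34.03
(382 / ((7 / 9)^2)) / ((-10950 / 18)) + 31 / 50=-14953 / 35770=-0.42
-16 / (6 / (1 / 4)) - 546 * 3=-1638.67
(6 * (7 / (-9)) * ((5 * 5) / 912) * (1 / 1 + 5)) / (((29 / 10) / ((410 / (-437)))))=179375 / 722361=0.25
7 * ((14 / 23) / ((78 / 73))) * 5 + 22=37619 / 897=41.94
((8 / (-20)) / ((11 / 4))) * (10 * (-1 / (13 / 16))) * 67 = 119.94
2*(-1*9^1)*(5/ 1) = -90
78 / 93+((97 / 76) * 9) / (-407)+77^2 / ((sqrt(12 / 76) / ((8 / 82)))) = 777169 / 958892+23716 * sqrt(57) / 123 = 1456.52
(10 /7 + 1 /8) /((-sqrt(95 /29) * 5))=-87 * sqrt(2755) /26600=-0.17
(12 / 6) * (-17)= -34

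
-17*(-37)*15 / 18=3145 / 6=524.17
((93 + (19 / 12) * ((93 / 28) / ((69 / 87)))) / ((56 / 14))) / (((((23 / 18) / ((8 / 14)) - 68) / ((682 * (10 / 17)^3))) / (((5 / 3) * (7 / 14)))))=-1930528875 / 44062963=-43.81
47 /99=0.47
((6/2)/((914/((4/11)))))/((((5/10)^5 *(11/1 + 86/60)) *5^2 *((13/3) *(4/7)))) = 6048/121879615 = 0.00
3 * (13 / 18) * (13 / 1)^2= 2197 / 6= 366.17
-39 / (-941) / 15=0.00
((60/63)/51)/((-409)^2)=20/179157951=0.00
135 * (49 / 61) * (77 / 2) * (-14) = -3565485 / 61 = -58450.57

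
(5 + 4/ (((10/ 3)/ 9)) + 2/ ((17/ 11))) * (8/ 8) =1453/ 85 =17.09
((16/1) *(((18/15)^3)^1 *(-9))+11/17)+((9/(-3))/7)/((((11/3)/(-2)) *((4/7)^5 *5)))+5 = -2901253551/11968000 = -242.42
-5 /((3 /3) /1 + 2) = -5 /3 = -1.67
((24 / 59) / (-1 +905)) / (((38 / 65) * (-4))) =-195 / 1013384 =-0.00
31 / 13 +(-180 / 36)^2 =356 / 13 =27.38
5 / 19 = 0.26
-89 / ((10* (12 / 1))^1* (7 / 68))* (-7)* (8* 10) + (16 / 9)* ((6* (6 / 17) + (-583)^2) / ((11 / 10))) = 931294184 / 1683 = 553353.64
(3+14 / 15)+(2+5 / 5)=104 / 15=6.93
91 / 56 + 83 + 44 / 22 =693 / 8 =86.62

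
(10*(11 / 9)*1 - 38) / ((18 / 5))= -580 / 81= -7.16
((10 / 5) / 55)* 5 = 2 / 11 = 0.18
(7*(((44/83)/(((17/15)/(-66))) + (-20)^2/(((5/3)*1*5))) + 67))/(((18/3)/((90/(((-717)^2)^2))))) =4154675/124303220796177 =0.00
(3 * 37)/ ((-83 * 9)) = -37/ 249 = -0.15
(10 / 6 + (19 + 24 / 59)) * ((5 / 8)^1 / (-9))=-9325 / 6372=-1.46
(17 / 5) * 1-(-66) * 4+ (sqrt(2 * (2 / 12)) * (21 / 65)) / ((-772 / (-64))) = 112 * sqrt(3) / 12545+ 1337 / 5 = 267.42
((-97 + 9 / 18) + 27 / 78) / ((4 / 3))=-1875 / 26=-72.12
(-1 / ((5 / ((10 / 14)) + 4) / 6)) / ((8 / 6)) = -9 / 22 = -0.41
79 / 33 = 2.39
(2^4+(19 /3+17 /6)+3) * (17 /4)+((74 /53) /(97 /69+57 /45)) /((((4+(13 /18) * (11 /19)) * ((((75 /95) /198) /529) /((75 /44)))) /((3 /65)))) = 15595639074907 /11518498056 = 1353.96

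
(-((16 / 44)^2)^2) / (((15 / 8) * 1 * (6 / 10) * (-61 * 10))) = 1024 / 40189545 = 0.00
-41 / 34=-1.21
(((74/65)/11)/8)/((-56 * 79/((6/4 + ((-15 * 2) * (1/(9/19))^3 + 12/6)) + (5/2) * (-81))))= 4327039/3074591520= 0.00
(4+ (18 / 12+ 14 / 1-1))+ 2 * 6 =30.50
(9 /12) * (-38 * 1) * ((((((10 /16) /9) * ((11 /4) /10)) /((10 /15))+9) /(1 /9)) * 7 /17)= -4149999 /4352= -953.58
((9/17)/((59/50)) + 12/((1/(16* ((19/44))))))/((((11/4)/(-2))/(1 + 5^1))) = -44144928/121363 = -363.74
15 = 15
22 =22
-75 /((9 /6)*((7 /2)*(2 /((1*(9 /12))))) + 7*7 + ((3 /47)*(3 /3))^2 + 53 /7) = -1159725 /1091309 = -1.06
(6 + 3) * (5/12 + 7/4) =39/2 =19.50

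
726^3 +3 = 382657179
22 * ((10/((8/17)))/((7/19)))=17765/14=1268.93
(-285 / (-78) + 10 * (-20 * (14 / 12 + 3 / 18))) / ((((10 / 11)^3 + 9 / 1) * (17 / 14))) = -191138255 / 8605077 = -22.21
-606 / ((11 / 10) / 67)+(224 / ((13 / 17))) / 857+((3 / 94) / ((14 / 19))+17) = -5950081146133 / 161277116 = -36893.52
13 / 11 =1.18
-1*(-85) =85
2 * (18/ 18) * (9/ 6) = 3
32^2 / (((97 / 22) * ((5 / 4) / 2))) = 180224 / 485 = 371.60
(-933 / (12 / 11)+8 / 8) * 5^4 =-2135625 / 4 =-533906.25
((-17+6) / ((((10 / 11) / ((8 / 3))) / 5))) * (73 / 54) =-17666 / 81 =-218.10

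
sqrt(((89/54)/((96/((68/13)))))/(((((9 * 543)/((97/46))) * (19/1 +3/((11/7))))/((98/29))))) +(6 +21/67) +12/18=7 * sqrt(3304795017810)/5085021240 +1403/201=6.98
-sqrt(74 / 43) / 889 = -sqrt(3182) / 38227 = -0.00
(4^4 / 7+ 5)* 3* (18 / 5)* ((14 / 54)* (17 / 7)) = 9894 / 35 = 282.69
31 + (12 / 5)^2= 919 / 25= 36.76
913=913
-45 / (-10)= 9 / 2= 4.50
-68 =-68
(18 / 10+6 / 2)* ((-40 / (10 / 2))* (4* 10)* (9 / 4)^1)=-3456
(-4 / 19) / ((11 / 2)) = -8 / 209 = -0.04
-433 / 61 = -7.10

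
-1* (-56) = 56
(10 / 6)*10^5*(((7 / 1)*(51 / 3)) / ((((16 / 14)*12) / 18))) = 26031250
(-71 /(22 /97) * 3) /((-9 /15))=34435 /22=1565.23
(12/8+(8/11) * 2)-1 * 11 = -177/22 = -8.05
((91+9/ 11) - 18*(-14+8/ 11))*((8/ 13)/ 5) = 29104/ 715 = 40.70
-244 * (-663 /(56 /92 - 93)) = -218868 /125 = -1750.94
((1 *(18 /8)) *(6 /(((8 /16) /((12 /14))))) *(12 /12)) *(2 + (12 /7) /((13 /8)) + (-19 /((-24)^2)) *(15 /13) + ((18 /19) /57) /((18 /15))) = 516132837 /7358624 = 70.14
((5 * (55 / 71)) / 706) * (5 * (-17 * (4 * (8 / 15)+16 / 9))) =-411400 / 225567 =-1.82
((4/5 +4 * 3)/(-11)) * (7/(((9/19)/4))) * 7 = -238336/495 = -481.49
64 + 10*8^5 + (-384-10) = 327350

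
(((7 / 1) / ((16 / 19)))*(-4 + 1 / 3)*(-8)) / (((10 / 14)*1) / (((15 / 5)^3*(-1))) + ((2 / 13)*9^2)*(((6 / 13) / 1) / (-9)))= -15576561 / 42514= -366.39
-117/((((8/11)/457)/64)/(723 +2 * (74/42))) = -23929444968/7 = -3418492138.29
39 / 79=0.49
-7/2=-3.50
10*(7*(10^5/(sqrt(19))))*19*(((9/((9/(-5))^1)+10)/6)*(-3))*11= -192500000*sqrt(19)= -839088046.63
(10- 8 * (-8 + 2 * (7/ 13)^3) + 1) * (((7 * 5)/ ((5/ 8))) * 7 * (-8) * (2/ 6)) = -499524032/ 6591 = -75788.81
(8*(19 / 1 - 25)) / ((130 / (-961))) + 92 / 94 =1086998 / 3055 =355.81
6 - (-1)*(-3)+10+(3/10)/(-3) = 129/10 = 12.90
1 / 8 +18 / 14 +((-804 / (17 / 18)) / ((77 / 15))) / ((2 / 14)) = -12141707 / 10472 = -1159.44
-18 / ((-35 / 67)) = 1206 / 35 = 34.46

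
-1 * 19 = -19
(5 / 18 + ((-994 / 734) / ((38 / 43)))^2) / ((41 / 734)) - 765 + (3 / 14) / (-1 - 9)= -4914250370279 / 6844278420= -718.01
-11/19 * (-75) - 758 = -13577/19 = -714.58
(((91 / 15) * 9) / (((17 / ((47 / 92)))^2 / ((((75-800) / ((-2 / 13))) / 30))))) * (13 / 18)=985194119 / 176118912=5.59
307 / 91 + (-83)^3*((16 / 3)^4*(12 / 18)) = -6820019100823 / 22113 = -308416727.75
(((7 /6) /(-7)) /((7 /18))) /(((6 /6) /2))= -6 /7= -0.86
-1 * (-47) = 47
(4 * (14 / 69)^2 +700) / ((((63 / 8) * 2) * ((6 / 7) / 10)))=66669680 / 128547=518.64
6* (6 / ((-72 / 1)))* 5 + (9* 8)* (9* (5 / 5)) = 1291 / 2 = 645.50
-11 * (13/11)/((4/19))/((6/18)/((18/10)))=-6669/20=-333.45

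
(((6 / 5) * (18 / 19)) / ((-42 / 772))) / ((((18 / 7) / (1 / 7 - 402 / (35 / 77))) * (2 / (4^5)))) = 3679105.42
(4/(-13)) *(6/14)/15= -4/455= -0.01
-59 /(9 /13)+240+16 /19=26611 /171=155.62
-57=-57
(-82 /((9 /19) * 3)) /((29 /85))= -132430 /783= -169.13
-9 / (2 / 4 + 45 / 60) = -36 / 5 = -7.20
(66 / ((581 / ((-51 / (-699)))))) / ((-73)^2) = 1122 / 721402717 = 0.00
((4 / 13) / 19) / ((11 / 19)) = 4 / 143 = 0.03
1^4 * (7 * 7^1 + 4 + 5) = 58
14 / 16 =7 / 8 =0.88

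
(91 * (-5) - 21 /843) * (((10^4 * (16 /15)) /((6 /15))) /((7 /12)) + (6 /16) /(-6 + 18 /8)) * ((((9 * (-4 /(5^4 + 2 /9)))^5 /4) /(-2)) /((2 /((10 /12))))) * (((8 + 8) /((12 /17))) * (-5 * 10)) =72464457440890353542400 /93248525731688390051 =777.11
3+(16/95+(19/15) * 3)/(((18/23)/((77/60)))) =975467/102600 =9.51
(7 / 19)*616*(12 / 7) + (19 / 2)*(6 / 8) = 60219 / 152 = 396.18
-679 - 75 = -754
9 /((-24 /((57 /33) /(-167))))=0.00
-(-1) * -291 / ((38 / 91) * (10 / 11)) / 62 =-291291 / 23560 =-12.36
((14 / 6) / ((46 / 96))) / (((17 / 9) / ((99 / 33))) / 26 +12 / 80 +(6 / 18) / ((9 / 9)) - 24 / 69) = 786240 / 25789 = 30.49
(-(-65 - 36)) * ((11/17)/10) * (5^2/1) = 5555/34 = 163.38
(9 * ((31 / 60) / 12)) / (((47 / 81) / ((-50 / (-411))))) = 4185 / 51512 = 0.08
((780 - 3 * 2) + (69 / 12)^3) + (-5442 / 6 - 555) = -31865 / 64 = -497.89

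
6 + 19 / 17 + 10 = 291 / 17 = 17.12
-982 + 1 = -981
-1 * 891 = -891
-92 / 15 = -6.13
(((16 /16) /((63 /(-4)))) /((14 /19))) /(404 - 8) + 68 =5937605 /87318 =68.00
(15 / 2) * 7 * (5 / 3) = 175 / 2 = 87.50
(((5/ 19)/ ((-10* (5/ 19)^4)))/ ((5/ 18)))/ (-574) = 61731/ 1793750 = 0.03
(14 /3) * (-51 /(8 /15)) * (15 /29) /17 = -1575 /116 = -13.58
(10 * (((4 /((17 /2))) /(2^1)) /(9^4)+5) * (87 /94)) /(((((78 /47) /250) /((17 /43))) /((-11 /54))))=-561.42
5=5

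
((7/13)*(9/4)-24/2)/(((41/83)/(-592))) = 6891324/533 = 12929.31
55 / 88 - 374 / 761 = 813 / 6088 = 0.13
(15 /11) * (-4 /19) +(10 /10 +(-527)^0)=358 /209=1.71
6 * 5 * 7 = 210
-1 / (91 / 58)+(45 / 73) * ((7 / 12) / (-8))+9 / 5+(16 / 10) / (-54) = 31224859 / 28697760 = 1.09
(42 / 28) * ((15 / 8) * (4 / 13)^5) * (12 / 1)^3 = 4976640 / 371293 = 13.40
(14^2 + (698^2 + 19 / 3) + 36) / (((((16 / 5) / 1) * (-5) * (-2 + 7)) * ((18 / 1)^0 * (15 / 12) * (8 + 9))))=-1462327 / 5100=-286.73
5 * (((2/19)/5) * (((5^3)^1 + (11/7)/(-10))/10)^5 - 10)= 50889469989406007699/1596665000000000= 31872.35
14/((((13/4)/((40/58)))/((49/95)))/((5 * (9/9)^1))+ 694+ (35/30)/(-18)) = 1481760/73639501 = 0.02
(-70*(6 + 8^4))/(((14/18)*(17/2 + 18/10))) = -3691800/103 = -35842.72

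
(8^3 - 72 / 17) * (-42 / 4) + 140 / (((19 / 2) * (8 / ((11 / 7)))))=-1721149 / 323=-5328.63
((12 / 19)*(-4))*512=-1293.47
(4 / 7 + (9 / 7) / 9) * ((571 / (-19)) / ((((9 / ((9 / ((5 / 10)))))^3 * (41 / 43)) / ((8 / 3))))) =-7856960 / 16359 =-480.28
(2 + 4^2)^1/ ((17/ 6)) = 108/ 17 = 6.35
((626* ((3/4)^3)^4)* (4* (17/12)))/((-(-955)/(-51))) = -48072558537/8011120640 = -6.00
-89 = -89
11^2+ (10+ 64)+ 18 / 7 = 1383 / 7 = 197.57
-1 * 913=-913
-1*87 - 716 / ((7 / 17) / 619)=-1076439.57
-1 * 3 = -3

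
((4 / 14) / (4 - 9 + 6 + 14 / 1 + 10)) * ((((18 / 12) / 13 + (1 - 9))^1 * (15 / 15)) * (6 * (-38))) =9348 / 455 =20.55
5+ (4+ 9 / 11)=108 / 11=9.82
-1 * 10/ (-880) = 1/ 88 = 0.01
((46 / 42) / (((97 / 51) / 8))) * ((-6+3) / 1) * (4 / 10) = -18768 / 3395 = -5.53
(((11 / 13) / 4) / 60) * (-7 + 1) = -11 / 520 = -0.02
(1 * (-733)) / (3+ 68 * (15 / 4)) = -733 / 258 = -2.84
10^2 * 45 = 4500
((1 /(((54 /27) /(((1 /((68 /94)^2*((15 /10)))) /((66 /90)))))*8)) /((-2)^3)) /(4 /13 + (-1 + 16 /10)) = -717925 /48015616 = -0.01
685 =685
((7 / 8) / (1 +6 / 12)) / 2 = 0.29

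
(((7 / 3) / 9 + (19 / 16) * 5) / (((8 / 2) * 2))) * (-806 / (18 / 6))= -1078831 / 5184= -208.11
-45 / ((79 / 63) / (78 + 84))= -459270 / 79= -5813.54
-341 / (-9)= 341 / 9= 37.89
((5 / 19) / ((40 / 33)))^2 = 1089 / 23104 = 0.05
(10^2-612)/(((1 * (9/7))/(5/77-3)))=115712/99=1168.81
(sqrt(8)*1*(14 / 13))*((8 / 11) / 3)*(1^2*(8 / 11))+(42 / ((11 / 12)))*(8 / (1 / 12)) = 1792*sqrt(2) / 4719+48384 / 11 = 4399.08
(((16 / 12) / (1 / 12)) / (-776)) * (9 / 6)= -3 / 97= -0.03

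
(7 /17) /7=0.06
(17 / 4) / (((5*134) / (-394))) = -3349 / 1340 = -2.50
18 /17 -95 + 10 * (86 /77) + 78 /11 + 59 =-21836 /1309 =-16.68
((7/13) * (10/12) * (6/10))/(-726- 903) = -7/42354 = -0.00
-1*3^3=-27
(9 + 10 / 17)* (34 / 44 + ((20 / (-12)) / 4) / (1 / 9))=-21353 / 748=-28.55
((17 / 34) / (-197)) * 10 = -5 / 197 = -0.03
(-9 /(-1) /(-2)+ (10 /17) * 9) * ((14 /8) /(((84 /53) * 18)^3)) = 148877 /2487324672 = 0.00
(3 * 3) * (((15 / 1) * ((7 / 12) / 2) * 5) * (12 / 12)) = 1575 / 8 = 196.88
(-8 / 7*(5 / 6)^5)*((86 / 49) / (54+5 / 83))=-11153125 / 747973926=-0.01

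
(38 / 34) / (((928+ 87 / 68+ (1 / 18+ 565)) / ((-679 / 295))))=-464436 / 269787235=-0.00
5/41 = 0.12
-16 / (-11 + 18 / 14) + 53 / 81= 3169 / 1377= 2.30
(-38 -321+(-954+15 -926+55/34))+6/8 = -151071/68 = -2221.63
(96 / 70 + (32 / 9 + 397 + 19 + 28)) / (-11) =-141412 / 3465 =-40.81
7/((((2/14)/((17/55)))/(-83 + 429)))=5240.33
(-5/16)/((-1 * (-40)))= -1/128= -0.01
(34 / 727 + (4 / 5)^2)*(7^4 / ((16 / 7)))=104892487 / 145400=721.41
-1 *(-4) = 4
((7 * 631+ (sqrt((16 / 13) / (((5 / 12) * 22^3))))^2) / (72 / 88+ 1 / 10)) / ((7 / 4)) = 2748.91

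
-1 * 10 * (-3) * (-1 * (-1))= 30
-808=-808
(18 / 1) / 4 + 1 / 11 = 101 / 22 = 4.59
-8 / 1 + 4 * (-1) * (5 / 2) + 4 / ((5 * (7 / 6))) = -606 / 35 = -17.31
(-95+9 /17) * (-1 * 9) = 14454 /17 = 850.24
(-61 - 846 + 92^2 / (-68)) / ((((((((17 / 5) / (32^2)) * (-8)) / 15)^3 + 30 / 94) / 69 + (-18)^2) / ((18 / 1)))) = -129372176056320000000 / 2257681837494296359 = -57.30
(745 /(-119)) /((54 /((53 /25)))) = -7897 /32130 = -0.25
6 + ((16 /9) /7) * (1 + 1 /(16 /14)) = 136 /21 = 6.48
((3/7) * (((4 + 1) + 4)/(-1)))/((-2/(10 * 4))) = 77.14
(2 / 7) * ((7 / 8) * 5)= 5 / 4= 1.25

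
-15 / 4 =-3.75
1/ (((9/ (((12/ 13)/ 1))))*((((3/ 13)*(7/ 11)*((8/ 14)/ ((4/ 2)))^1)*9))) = 22/ 81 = 0.27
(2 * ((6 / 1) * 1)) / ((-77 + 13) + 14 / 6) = -36 / 185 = -0.19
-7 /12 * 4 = -7 /3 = -2.33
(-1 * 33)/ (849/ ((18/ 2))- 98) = 9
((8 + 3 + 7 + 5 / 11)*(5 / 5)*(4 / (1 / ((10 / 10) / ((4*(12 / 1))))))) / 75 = 203 / 9900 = 0.02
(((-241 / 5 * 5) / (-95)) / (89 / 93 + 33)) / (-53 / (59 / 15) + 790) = 0.00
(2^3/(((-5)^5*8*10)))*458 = -229/15625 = -0.01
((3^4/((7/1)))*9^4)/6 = 177147/14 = 12653.36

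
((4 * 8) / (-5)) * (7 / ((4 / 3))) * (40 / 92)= -336 / 23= -14.61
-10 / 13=-0.77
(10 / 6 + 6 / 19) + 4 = 341 / 57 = 5.98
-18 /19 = -0.95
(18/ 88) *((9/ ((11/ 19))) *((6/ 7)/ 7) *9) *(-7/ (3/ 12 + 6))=-83106/ 21175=-3.92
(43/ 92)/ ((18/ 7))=0.18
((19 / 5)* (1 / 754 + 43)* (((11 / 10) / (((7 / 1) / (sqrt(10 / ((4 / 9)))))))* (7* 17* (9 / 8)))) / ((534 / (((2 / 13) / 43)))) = 1036790271* sqrt(10) / 30009803200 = 0.11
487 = 487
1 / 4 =0.25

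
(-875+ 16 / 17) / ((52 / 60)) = -1008.53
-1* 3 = -3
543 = 543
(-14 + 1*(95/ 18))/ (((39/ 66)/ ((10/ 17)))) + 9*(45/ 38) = 149285/ 75582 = 1.98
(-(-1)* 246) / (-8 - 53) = -246 / 61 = -4.03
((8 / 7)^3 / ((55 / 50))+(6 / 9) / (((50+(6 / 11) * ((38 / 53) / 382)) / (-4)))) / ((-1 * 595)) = -0.00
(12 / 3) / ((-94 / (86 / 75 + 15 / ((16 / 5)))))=-7001 / 28200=-0.25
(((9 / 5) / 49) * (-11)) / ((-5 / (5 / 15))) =33 / 1225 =0.03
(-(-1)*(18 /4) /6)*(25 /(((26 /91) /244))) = 32025 /2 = 16012.50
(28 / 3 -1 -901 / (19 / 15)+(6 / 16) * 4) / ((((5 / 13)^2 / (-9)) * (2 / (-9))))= -364898547 / 1900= -192051.87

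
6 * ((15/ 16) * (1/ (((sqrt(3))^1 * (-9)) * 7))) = -5 * sqrt(3)/ 168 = -0.05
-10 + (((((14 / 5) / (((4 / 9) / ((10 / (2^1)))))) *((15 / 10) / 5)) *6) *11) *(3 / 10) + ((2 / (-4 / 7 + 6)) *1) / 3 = 1010227 / 5700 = 177.23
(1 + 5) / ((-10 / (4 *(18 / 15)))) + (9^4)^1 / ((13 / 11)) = 1803339 / 325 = 5548.74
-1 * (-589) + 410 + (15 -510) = 504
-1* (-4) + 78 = 82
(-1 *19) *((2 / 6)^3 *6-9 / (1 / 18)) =27664 / 9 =3073.78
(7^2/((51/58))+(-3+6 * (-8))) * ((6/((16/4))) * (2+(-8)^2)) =467.82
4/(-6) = -2/3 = -0.67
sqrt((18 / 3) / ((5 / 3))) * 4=12 * sqrt(10) / 5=7.59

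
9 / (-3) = -3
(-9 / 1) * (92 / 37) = -828 / 37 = -22.38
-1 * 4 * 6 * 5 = -120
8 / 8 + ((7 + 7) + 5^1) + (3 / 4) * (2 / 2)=20.75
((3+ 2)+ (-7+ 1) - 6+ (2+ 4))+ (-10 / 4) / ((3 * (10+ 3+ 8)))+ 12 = 1381 / 126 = 10.96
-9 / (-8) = 9 / 8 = 1.12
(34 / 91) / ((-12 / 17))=-289 / 546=-0.53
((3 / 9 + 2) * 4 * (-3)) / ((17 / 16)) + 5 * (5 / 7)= -2711 / 119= -22.78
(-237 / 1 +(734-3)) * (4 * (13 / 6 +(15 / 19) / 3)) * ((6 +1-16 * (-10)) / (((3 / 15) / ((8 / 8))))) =12027340 / 3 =4009113.33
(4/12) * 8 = 8/3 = 2.67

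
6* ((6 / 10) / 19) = 18 / 95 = 0.19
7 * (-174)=-1218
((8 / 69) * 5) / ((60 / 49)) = 98 / 207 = 0.47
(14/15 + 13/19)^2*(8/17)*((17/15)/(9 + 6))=1700168/18275625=0.09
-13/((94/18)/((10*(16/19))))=-18720/893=-20.96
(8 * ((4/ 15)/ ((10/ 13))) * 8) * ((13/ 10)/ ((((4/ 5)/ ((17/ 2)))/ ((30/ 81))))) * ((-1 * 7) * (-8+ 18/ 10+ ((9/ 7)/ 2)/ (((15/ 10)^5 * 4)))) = 268407152/ 54675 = 4909.14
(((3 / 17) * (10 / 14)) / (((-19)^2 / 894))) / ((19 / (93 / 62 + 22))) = 315135 / 816221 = 0.39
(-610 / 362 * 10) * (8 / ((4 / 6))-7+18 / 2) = -42700 / 181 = -235.91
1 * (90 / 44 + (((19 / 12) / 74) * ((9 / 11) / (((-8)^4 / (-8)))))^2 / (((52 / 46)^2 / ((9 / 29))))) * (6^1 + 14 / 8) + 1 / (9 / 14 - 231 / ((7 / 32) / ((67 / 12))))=285127064961208733698049 / 17986702652778521559040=15.85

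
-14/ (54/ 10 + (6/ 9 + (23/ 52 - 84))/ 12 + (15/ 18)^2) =43680/ 2537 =17.22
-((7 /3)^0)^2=-1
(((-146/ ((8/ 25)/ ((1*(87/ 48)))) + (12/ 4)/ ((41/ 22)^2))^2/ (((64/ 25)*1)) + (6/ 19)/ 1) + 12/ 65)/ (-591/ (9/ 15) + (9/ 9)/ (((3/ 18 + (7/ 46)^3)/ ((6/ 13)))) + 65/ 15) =-36358724067373559719150617/ 133386692961360887152640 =-272.58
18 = 18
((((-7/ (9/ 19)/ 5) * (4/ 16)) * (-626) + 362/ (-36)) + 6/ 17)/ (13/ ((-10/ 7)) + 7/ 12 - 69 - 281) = -1385696/ 1097061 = -1.26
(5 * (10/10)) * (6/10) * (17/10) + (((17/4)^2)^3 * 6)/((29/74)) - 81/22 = 147362175033/1633280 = 90224.69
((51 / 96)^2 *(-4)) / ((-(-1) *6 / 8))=-289 / 192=-1.51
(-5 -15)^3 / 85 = -1600 / 17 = -94.12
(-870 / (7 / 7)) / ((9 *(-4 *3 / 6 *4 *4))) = 145 / 48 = 3.02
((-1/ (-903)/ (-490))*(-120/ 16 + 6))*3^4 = 0.00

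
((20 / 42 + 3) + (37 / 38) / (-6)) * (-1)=-1763 / 532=-3.31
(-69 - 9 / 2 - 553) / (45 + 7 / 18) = -11277 / 817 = -13.80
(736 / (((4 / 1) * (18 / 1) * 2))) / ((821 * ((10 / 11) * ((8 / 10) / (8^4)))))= 259072 / 7389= 35.06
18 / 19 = 0.95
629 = 629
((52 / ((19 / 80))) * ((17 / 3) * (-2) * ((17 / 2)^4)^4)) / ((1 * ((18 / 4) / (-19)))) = 53770617022611889671505 / 6912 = 7779313805354729408.49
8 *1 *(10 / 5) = 16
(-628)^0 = 1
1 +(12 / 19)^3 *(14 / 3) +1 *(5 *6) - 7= 172680 / 6859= 25.18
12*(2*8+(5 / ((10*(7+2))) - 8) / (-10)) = 3023 / 15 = 201.53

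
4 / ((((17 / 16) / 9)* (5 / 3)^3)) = 15552 / 2125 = 7.32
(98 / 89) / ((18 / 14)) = 686 / 801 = 0.86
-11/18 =-0.61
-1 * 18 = -18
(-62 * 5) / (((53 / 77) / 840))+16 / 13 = -260659552 / 689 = -378315.75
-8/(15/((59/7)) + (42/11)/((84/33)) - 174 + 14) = 944/18493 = 0.05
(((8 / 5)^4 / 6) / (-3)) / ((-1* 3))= 2048 / 16875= 0.12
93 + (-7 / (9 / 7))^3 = -49852 / 729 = -68.38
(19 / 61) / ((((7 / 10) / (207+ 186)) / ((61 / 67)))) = 159.21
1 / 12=0.08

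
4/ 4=1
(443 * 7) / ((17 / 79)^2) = 19353341 / 289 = 66966.58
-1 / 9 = -0.11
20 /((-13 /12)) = -240 /13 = -18.46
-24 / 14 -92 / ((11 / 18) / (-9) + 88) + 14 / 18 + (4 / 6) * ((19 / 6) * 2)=2.24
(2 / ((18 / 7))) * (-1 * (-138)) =322 / 3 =107.33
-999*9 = -8991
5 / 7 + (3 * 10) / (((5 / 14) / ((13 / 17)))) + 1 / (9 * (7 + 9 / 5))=3061279 / 47124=64.96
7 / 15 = 0.47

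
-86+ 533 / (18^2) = -27331 / 324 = -84.35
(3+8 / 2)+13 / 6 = 55 / 6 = 9.17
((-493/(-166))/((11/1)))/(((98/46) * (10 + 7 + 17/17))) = 11339/1610532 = 0.01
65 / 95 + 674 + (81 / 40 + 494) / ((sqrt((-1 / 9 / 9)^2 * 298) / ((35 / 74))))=12819 / 19 + 11249847 * sqrt(298) / 176416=1775.51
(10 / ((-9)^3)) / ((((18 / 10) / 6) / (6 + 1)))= -700 / 2187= -0.32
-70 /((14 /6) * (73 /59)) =-1770 /73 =-24.25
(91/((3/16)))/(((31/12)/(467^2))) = 1270150336/31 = 40972591.48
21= 21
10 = 10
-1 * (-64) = 64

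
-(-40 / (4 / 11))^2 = -12100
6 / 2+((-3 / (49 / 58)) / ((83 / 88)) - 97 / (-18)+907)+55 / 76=2537994199 / 2781828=912.35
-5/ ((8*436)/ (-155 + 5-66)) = 135/ 436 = 0.31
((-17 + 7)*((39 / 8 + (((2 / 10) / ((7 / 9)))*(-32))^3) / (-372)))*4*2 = -63143617 / 531650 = -118.77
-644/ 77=-92/ 11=-8.36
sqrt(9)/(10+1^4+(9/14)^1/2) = 84/317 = 0.26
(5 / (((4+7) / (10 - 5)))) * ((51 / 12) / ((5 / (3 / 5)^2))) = 153 / 220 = 0.70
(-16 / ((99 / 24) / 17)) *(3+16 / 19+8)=-163200 / 209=-780.86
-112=-112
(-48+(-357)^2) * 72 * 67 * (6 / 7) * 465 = 1714684962960 / 7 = 244954994708.57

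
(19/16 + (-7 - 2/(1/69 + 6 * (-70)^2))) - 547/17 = -20961571669/551779472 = -37.99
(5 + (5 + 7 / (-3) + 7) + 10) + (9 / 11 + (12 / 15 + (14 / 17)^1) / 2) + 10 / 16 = 604121 / 22440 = 26.92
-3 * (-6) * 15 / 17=270 / 17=15.88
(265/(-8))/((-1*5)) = 53/8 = 6.62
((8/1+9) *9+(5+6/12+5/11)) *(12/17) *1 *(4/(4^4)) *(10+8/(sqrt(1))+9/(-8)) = 1416285/47872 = 29.58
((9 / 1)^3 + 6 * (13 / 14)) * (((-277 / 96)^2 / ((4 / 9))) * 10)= 986351295 / 7168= 137604.81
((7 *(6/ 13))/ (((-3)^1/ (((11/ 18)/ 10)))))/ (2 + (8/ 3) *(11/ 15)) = -77/ 4628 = -0.02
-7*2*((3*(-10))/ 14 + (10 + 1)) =-124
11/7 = 1.57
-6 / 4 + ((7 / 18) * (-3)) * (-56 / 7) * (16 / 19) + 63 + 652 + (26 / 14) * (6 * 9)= 655673 / 798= 821.65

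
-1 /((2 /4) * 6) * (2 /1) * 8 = -16 /3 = -5.33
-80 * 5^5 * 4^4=-64000000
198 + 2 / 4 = 397 / 2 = 198.50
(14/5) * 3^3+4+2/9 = 3592/45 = 79.82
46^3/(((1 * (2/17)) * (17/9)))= 438012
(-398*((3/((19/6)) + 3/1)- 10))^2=2094892900/361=5803027.42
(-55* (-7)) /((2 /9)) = 3465 /2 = 1732.50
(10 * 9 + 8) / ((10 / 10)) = 98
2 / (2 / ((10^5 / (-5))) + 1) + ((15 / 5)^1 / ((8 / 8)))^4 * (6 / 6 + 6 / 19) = 108.58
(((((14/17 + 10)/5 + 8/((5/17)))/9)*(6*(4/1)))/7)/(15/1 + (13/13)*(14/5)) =6656/10591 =0.63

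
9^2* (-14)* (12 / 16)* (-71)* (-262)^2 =4145102262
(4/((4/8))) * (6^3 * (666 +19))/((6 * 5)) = 39456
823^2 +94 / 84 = 28447865 / 42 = 677330.12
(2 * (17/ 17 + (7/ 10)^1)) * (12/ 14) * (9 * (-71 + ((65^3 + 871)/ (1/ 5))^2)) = 248837165143146/ 5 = 49767433028629.20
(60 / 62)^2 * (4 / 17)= 3600 / 16337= 0.22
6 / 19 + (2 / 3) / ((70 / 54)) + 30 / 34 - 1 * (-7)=98494 / 11305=8.71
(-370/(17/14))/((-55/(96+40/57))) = 5710432/10659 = 535.74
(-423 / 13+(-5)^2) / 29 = -98 / 377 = -0.26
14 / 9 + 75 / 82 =2.47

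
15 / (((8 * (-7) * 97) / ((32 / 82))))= -30 / 27839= -0.00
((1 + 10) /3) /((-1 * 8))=-11 /24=-0.46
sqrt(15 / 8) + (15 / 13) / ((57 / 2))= 10 / 247 + sqrt(30) / 4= 1.41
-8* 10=-80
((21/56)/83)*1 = 3/664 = 0.00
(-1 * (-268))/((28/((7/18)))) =67/18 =3.72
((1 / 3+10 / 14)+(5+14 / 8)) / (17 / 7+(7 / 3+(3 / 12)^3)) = 10480 / 6421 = 1.63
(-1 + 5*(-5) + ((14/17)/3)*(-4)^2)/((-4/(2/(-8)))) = -551/408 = -1.35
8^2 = 64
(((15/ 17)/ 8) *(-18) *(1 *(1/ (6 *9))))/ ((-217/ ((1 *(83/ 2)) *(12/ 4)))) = 1245/ 59024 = 0.02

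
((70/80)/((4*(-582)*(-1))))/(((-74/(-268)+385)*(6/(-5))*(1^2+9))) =-469/5769007488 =-0.00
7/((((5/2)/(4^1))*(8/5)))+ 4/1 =11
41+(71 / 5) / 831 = 41.02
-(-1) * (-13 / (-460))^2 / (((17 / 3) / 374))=5577 / 105800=0.05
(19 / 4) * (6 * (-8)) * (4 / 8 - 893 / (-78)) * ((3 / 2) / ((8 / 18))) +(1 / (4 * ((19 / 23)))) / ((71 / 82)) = -322476983 / 35074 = -9194.19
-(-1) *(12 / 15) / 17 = 4 / 85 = 0.05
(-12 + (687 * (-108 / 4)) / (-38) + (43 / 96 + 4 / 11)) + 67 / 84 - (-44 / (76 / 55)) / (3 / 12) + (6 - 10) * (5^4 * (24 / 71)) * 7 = -929019781 / 174944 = -5310.38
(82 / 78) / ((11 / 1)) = 41 / 429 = 0.10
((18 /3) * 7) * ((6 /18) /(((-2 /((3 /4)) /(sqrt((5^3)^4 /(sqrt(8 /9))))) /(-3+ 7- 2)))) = -328125 * 2^(1 /4) * sqrt(3) /4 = -168965.27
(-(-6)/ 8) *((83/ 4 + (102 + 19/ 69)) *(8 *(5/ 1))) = 169775/ 46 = 3690.76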